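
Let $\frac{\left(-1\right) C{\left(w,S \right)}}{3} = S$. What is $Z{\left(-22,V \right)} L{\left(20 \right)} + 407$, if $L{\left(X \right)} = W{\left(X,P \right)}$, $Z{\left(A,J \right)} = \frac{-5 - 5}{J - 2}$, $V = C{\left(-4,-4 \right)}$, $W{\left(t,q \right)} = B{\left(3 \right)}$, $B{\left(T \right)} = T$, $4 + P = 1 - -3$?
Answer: $404$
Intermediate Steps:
$P = 0$ ($P = -4 + \left(1 - -3\right) = -4 + \left(1 + 3\right) = -4 + 4 = 0$)
$C{\left(w,S \right)} = - 3 S$
$W{\left(t,q \right)} = 3$
$V = 12$ ($V = \left(-3\right) \left(-4\right) = 12$)
$Z{\left(A,J \right)} = - \frac{10}{-2 + J}$
$L{\left(X \right)} = 3$
$Z{\left(-22,V \right)} L{\left(20 \right)} + 407 = - \frac{10}{-2 + 12} \cdot 3 + 407 = - \frac{10}{10} \cdot 3 + 407 = \left(-10\right) \frac{1}{10} \cdot 3 + 407 = \left(-1\right) 3 + 407 = -3 + 407 = 404$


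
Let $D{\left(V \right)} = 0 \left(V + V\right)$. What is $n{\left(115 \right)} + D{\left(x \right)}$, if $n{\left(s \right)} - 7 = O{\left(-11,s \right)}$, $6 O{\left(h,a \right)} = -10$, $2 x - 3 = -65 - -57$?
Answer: $\frac{16}{3} \approx 5.3333$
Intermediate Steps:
$x = - \frac{5}{2}$ ($x = \frac{3}{2} + \frac{-65 - -57}{2} = \frac{3}{2} + \frac{-65 + 57}{2} = \frac{3}{2} + \frac{1}{2} \left(-8\right) = \frac{3}{2} - 4 = - \frac{5}{2} \approx -2.5$)
$O{\left(h,a \right)} = - \frac{5}{3}$ ($O{\left(h,a \right)} = \frac{1}{6} \left(-10\right) = - \frac{5}{3}$)
$D{\left(V \right)} = 0$ ($D{\left(V \right)} = 0 \cdot 2 V = 0$)
$n{\left(s \right)} = \frac{16}{3}$ ($n{\left(s \right)} = 7 - \frac{5}{3} = \frac{16}{3}$)
$n{\left(115 \right)} + D{\left(x \right)} = \frac{16}{3} + 0 = \frac{16}{3}$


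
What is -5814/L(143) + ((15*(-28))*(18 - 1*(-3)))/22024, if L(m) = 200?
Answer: -8113221/275300 ≈ -29.470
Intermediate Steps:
-5814/L(143) + ((15*(-28))*(18 - 1*(-3)))/22024 = -5814/200 + ((15*(-28))*(18 - 1*(-3)))/22024 = -5814*1/200 - 420*(18 + 3)*(1/22024) = -2907/100 - 420*21*(1/22024) = -2907/100 - 8820*1/22024 = -2907/100 - 2205/5506 = -8113221/275300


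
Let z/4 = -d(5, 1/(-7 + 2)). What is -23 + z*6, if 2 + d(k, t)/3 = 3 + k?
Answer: -455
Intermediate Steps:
d(k, t) = 3 + 3*k (d(k, t) = -6 + 3*(3 + k) = -6 + (9 + 3*k) = 3 + 3*k)
z = -72 (z = 4*(-(3 + 3*5)) = 4*(-(3 + 15)) = 4*(-1*18) = 4*(-18) = -72)
-23 + z*6 = -23 - 72*6 = -23 - 432 = -455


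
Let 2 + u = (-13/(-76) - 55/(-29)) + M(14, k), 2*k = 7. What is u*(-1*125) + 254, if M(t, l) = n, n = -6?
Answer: 2194191/2204 ≈ 995.55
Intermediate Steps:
k = 7/2 (k = (1/2)*7 = 7/2 ≈ 3.5000)
M(t, l) = -6
u = -13075/2204 (u = -2 + ((-13/(-76) - 55/(-29)) - 6) = -2 + ((-13*(-1/76) - 55*(-1/29)) - 6) = -2 + ((13/76 + 55/29) - 6) = -2 + (4557/2204 - 6) = -2 - 8667/2204 = -13075/2204 ≈ -5.9324)
u*(-1*125) + 254 = -(-13075)*125/2204 + 254 = -13075/2204*(-125) + 254 = 1634375/2204 + 254 = 2194191/2204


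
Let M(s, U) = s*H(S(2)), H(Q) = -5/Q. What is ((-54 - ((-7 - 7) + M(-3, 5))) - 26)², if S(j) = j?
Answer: 21609/4 ≈ 5402.3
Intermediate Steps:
M(s, U) = -5*s/2 (M(s, U) = s*(-5/2) = -5*s/2)
((-54 - ((-7 - 7) + M(-3, 5))) - 26)² = ((-54 - ((-7 - 7) - 5/2*(-3))) - 26)² = ((-54 - (-14 + 15/2)) - 26)² = ((-54 - 1*(-13/2)) - 26)² = ((-54 + 13/2) - 26)² = (-95/2 - 26)² = (-147/2)² = 21609/4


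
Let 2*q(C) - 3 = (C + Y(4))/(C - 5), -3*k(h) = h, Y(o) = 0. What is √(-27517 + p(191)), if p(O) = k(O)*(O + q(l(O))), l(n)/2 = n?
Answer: I*√22629829898/754 ≈ 199.51*I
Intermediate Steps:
l(n) = 2*n
k(h) = -h/3
q(C) = 3/2 + C/(2*(-5 + C)) (q(C) = 3/2 + ((C + 0)/(C - 5))/2 = 3/2 + (C/(-5 + C))/2 = 3/2 + C/(2*(-5 + C)))
p(O) = -O*(O + (-15 + 8*O)/(2*(-5 + 2*O)))/3 (p(O) = (-O/3)*(O + (-15 + 4*(2*O))/(2*(-5 + 2*O))) = (-O/3)*(O + (-15 + 8*O)/(2*(-5 + 2*O))) = -O*(O + (-15 + 8*O)/(2*(-5 + 2*O)))/3)
√(-27517 + p(191)) = √(-27517 + (⅙)*191*(15 - 4*191² + 2*191)/(-5 + 2*191)) = √(-27517 + (⅙)*191*(15 - 4*36481 + 382)/(-5 + 382)) = √(-27517 + (⅙)*191*(15 - 145924 + 382)/377) = √(-27517 + (⅙)*191*(1/377)*(-145527)) = √(-27517 - 9265219/754) = √(-30013037/754) = I*√22629829898/754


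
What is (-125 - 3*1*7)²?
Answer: 21316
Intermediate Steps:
(-125 - 3*1*7)² = (-125 - 3*7)² = (-125 - 21)² = (-146)² = 21316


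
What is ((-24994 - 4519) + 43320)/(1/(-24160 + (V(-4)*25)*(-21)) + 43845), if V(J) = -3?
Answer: 311831095/990239324 ≈ 0.31490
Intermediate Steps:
((-24994 - 4519) + 43320)/(1/(-24160 + (V(-4)*25)*(-21)) + 43845) = ((-24994 - 4519) + 43320)/(1/(-24160 - 3*25*(-21)) + 43845) = (-29513 + 43320)/(1/(-24160 - 75*(-21)) + 43845) = 13807/(1/(-24160 + 1575) + 43845) = 13807/(1/(-22585) + 43845) = 13807/(-1/22585 + 43845) = 13807/(990239324/22585) = 13807*(22585/990239324) = 311831095/990239324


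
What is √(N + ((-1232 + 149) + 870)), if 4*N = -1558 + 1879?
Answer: 3*I*√59/2 ≈ 11.522*I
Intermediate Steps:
N = 321/4 (N = (-1558 + 1879)/4 = (¼)*321 = 321/4 ≈ 80.250)
√(N + ((-1232 + 149) + 870)) = √(321/4 + ((-1232 + 149) + 870)) = √(321/4 + (-1083 + 870)) = √(321/4 - 213) = √(-531/4) = 3*I*√59/2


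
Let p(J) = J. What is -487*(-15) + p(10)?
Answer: 7315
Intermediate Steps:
-487*(-15) + p(10) = -487*(-15) + 10 = 7305 + 10 = 7315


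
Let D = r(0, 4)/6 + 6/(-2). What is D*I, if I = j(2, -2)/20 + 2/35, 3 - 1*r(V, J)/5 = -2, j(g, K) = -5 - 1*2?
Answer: -41/120 ≈ -0.34167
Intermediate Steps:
j(g, K) = -7 (j(g, K) = -5 - 2 = -7)
r(V, J) = 25 (r(V, J) = 15 - 5*(-2) = 15 + 10 = 25)
I = -41/140 (I = -7/20 + 2/35 = -41/140 ≈ -0.29286)
D = 7/6 (D = 25/6 + 6/(-2) = 25*(1/6) + 6*(-1/2) = 25/6 - 3 = 7/6 ≈ 1.1667)
D*I = (7/6)*(-41/140) = -41/120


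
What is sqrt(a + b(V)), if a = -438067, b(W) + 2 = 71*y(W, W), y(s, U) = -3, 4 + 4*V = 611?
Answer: 3*I*sqrt(48698) ≈ 662.03*I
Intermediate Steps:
V = 607/4 (V = -1 + (1/4)*611 = -1 + 611/4 = 607/4 ≈ 151.75)
b(W) = -215 (b(W) = -2 + 71*(-3) = -2 - 213 = -215)
sqrt(a + b(V)) = sqrt(-438067 - 215) = sqrt(-438282) = 3*I*sqrt(48698)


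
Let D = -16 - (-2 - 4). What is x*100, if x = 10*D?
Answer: -10000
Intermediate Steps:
D = -10 (D = -16 - 1*(-6) = -16 + 6 = -10)
x = -100 (x = 10*(-10) = -100)
x*100 = -100*100 = -10000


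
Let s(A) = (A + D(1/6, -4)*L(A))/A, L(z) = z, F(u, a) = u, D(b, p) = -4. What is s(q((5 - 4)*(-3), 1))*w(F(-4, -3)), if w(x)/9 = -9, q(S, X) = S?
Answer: 243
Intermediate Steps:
w(x) = -81 (w(x) = 9*(-9) = -81)
s(A) = -3 (s(A) = (A - 4*A)/A = (-3*A)/A = -3)
s(q((5 - 4)*(-3), 1))*w(F(-4, -3)) = -3*(-81) = 243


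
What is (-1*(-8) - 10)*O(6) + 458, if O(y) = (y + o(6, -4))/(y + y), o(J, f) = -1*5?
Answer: 2747/6 ≈ 457.83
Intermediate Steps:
o(J, f) = -5
O(y) = (-5 + y)/(2*y) (O(y) = (y - 5)/(y + y) = (-5 + y)/((2*y)) = (-5 + y)*(1/(2*y)) = (-5 + y)/(2*y))
(-1*(-8) - 10)*O(6) + 458 = (-1*(-8) - 10)*((½)*(-5 + 6)/6) + 458 = (8 - 10)*((½)*(⅙)*1) + 458 = -2*1/12 + 458 = -⅙ + 458 = 2747/6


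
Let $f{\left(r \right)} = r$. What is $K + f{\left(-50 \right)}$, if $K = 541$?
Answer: $491$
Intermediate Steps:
$K + f{\left(-50 \right)} = 541 - 50 = 491$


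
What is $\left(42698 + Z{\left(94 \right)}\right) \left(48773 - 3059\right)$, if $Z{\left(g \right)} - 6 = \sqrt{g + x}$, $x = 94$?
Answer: $1952170656 + 91428 \sqrt{47} \approx 1.9528 \cdot 10^{9}$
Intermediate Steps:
$Z{\left(g \right)} = 6 + \sqrt{94 + g}$ ($Z{\left(g \right)} = 6 + \sqrt{g + 94} = 6 + \sqrt{94 + g}$)
$\left(42698 + Z{\left(94 \right)}\right) \left(48773 - 3059\right) = \left(42698 + \left(6 + \sqrt{94 + 94}\right)\right) \left(48773 - 3059\right) = \left(42698 + \left(6 + \sqrt{188}\right)\right) 45714 = \left(42698 + \left(6 + 2 \sqrt{47}\right)\right) 45714 = \left(42704 + 2 \sqrt{47}\right) 45714 = 1952170656 + 91428 \sqrt{47}$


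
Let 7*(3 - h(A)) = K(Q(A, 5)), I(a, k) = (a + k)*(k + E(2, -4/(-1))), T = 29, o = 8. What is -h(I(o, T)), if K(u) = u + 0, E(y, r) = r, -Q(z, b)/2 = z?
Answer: -2463/7 ≈ -351.86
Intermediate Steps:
Q(z, b) = -2*z
I(a, k) = (4 + k)*(a + k) (I(a, k) = (a + k)*(k - 4/(-1)) = (a + k)*(k - 4*(-1)) = (a + k)*(k + 4) = (a + k)*(4 + k) = (4 + k)*(a + k))
K(u) = u
h(A) = 3 + 2*A/7 (h(A) = 3 - (-2)*A/7 = 3 + 2*A/7)
-h(I(o, T)) = -(3 + 2*(29² + 4*8 + 4*29 + 8*29)/7) = -(3 + 2*(841 + 32 + 116 + 232)/7) = -(3 + (2/7)*1221) = -(3 + 2442/7) = -1*2463/7 = -2463/7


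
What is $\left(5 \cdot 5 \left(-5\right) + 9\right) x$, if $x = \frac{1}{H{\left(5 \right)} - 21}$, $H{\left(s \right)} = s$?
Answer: $\frac{29}{4} \approx 7.25$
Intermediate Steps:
$x = - \frac{1}{16}$ ($x = \frac{1}{5 - 21} = \frac{1}{-16} = - \frac{1}{16} \approx -0.0625$)
$\left(5 \cdot 5 \left(-5\right) + 9\right) x = \left(5 \cdot 5 \left(-5\right) + 9\right) \left(- \frac{1}{16}\right) = \left(25 \left(-5\right) + 9\right) \left(- \frac{1}{16}\right) = \left(-125 + 9\right) \left(- \frac{1}{16}\right) = \left(-116\right) \left(- \frac{1}{16}\right) = \frac{29}{4}$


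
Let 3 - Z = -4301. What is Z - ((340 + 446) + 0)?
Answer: 3518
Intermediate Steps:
Z = 4304 (Z = 3 - 1*(-4301) = 3 + 4301 = 4304)
Z - ((340 + 446) + 0) = 4304 - ((340 + 446) + 0) = 4304 - (786 + 0) = 4304 - 1*786 = 4304 - 786 = 3518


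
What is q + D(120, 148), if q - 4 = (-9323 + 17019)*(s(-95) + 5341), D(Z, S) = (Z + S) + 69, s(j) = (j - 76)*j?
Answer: 166126197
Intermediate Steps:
s(j) = j*(-76 + j) (s(j) = (-76 + j)*j = j*(-76 + j))
D(Z, S) = 69 + S + Z (D(Z, S) = (S + Z) + 69 = 69 + S + Z)
q = 166125860 (q = 4 + (-9323 + 17019)*(-95*(-76 - 95) + 5341) = 4 + 7696*(-95*(-171) + 5341) = 4 + 7696*(16245 + 5341) = 4 + 7696*21586 = 4 + 166125856 = 166125860)
q + D(120, 148) = 166125860 + (69 + 148 + 120) = 166125860 + 337 = 166126197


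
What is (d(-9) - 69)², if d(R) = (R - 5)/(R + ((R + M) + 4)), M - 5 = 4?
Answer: 109561/25 ≈ 4382.4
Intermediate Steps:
M = 9 (M = 5 + 4 = 9)
d(R) = (-5 + R)/(13 + 2*R) (d(R) = (R - 5)/(R + ((R + 9) + 4)) = (-5 + R)/(R + ((9 + R) + 4)) = (-5 + R)/(R + (13 + R)) = (-5 + R)/(13 + 2*R))
(d(-9) - 69)² = ((-5 - 9)/(13 + 2*(-9)) - 69)² = (-14/(13 - 18) - 69)² = (-14/(-5) - 69)² = (-⅕*(-14) - 69)² = (14/5 - 69)² = (-331/5)² = 109561/25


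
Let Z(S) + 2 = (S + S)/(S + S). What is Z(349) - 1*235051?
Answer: -235052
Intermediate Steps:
Z(S) = -1 (Z(S) = -2 + (S + S)/(S + S) = -2 + (2*S)/((2*S)) = -2 + (2*S)*(1/(2*S)) = -2 + 1 = -1)
Z(349) - 1*235051 = -1 - 1*235051 = -1 - 235051 = -235052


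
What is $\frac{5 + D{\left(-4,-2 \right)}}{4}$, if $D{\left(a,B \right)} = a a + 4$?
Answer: $\frac{25}{4} \approx 6.25$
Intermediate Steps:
$D{\left(a,B \right)} = 4 + a^{2}$ ($D{\left(a,B \right)} = a^{2} + 4 = 4 + a^{2}$)
$\frac{5 + D{\left(-4,-2 \right)}}{4} = \frac{5 + \left(4 + \left(-4\right)^{2}\right)}{4} = \frac{5 + \left(4 + 16\right)}{4} = \frac{5 + 20}{4} = \frac{1}{4} \cdot 25 = \frac{25}{4}$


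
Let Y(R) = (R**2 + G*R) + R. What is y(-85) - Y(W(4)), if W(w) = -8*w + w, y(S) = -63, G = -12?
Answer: -1155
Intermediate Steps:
W(w) = -7*w
Y(R) = R**2 - 11*R (Y(R) = (R**2 - 12*R) + R = R**2 - 11*R)
y(-85) - Y(W(4)) = -63 - (-7*4)*(-11 - 7*4) = -63 - (-28)*(-11 - 28) = -63 - (-28)*(-39) = -63 - 1*1092 = -63 - 1092 = -1155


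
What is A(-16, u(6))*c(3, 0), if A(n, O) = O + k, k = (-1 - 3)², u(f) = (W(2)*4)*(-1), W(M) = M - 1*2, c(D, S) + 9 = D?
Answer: -96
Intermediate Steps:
c(D, S) = -9 + D
W(M) = -2 + M (W(M) = M - 2 = -2 + M)
u(f) = 0 (u(f) = ((-2 + 2)*4)*(-1) = (0*4)*(-1) = 0*(-1) = 0)
k = 16 (k = (-4)² = 16)
A(n, O) = 16 + O (A(n, O) = O + 16 = 16 + O)
A(-16, u(6))*c(3, 0) = (16 + 0)*(-9 + 3) = 16*(-6) = -96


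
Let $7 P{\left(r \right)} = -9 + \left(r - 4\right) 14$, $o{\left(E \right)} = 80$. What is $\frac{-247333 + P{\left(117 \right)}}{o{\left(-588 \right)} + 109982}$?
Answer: $- \frac{864879}{385217} \approx -2.2452$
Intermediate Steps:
$P{\left(r \right)} = - \frac{65}{7} + 2 r$ ($P{\left(r \right)} = \frac{-9 + \left(r - 4\right) 14}{7} = \frac{-9 + \left(-4 + r\right) 14}{7} = \frac{-9 + \left(-56 + 14 r\right)}{7} = \frac{-65 + 14 r}{7} = - \frac{65}{7} + 2 r$)
$\frac{-247333 + P{\left(117 \right)}}{o{\left(-588 \right)} + 109982} = \frac{-247333 + \left(- \frac{65}{7} + 2 \cdot 117\right)}{80 + 109982} = \frac{-247333 + \left(- \frac{65}{7} + 234\right)}{110062} = \left(-247333 + \frac{1573}{7}\right) \frac{1}{110062} = \left(- \frac{1729758}{7}\right) \frac{1}{110062} = - \frac{864879}{385217}$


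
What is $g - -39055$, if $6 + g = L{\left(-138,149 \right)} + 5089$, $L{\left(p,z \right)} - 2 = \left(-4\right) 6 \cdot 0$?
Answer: $44140$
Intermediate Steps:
$L{\left(p,z \right)} = 2$ ($L{\left(p,z \right)} = 2 + \left(-4\right) 6 \cdot 0 = 2 - 0 = 2 + 0 = 2$)
$g = 5085$ ($g = -6 + \left(2 + 5089\right) = -6 + 5091 = 5085$)
$g - -39055 = 5085 - -39055 = 5085 + 39055 = 44140$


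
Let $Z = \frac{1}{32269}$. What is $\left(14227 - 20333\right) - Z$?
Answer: $- \frac{197034515}{32269} \approx -6106.0$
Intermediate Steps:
$Z = \frac{1}{32269} \approx 3.0989 \cdot 10^{-5}$
$\left(14227 - 20333\right) - Z = \left(14227 - 20333\right) - \frac{1}{32269} = -6106 - \frac{1}{32269} = - \frac{197034515}{32269}$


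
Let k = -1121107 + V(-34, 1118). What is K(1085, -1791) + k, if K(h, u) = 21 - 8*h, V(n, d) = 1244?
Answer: -1128522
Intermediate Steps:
k = -1119863 (k = -1121107 + 1244 = -1119863)
K(1085, -1791) + k = (21 - 8*1085) - 1119863 = (21 - 8680) - 1119863 = -8659 - 1119863 = -1128522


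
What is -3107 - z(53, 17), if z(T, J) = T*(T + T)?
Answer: -8725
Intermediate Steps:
z(T, J) = 2*T**2 (z(T, J) = T*(2*T) = 2*T**2)
-3107 - z(53, 17) = -3107 - 2*53**2 = -3107 - 2*2809 = -3107 - 1*5618 = -3107 - 5618 = -8725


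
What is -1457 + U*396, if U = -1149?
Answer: -456461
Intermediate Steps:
-1457 + U*396 = -1457 - 1149*396 = -1457 - 455004 = -456461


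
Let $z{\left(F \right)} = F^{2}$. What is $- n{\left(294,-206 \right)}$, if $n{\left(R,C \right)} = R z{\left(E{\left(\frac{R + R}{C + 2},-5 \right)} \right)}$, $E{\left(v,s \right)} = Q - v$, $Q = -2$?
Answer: $- \frac{66150}{289} \approx -228.89$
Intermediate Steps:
$E{\left(v,s \right)} = -2 - v$
$n{\left(R,C \right)} = R \left(-2 - \frac{2 R}{2 + C}\right)^{2}$ ($n{\left(R,C \right)} = R \left(-2 - \frac{R + R}{C + 2}\right)^{2} = R \left(-2 - \frac{2 R}{2 + C}\right)^{2}$)
$- n{\left(294,-206 \right)} = - \frac{4 \cdot 294 \left(2 - 206 + 294\right)^{2}}{\left(2 - 206\right)^{2}} = - \frac{4 \cdot 294 \cdot 90^{2}}{41616} = - \frac{4 \cdot 294 \cdot 8100}{41616} = \left(-1\right) \frac{66150}{289} = - \frac{66150}{289}$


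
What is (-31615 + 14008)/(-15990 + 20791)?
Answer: -17607/4801 ≈ -3.6674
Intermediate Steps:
(-31615 + 14008)/(-15990 + 20791) = -17607/4801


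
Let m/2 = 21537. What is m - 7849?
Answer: 35225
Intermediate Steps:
m = 43074 (m = 2*21537 = 43074)
m - 7849 = 43074 - 7849 = 35225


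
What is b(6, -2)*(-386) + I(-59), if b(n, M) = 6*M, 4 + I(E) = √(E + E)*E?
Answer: 4628 - 59*I*√118 ≈ 4628.0 - 640.9*I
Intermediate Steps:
I(E) = -4 + √2*E^(3/2) (I(E) = -4 + √(E + E)*E = -4 + √(2*E)*E = -4 + (√2*√E)*E = -4 + √2*E^(3/2))
b(6, -2)*(-386) + I(-59) = (6*(-2))*(-386) + (-4 + √2*(-59)^(3/2)) = -12*(-386) + (-4 + √2*(-59*I*√59)) = 4632 + (-4 - 59*I*√118) = 4628 - 59*I*√118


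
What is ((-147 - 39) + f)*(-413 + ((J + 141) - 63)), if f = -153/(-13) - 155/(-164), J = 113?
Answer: 41008395/1066 ≈ 38469.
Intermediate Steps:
f = 27107/2132 (f = -153*(-1/13) - 155*(-1/164) = 153/13 + 155/164 = 27107/2132 ≈ 12.714)
((-147 - 39) + f)*(-413 + ((J + 141) - 63)) = ((-147 - 39) + 27107/2132)*(-413 + ((113 + 141) - 63)) = (-186 + 27107/2132)*(-413 + (254 - 63)) = -369445*(-413 + 191)/2132 = -369445/2132*(-222) = 41008395/1066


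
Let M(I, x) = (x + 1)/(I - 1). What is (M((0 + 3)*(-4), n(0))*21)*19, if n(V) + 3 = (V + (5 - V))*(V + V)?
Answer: 798/13 ≈ 61.385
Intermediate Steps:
n(V) = -3 + 10*V (n(V) = -3 + (V + (5 - V))*(V + V) = -3 + 5*(2*V) = -3 + 10*V)
M(I, x) = (1 + x)/(-1 + I)
(M((0 + 3)*(-4), n(0))*21)*19 = (((1 + (-3 + 10*0))/(-1 + (0 + 3)*(-4)))*21)*19 = (((1 + (-3 + 0))/(-1 + 3*(-4)))*21)*19 = (((1 - 3)/(-1 - 12))*21)*19 = ((-2/(-13))*21)*19 = (-1/13*(-2)*21)*19 = ((2/13)*21)*19 = (42/13)*19 = 798/13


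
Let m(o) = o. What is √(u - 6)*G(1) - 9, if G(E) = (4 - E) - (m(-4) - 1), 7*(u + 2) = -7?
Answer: -9 + 24*I ≈ -9.0 + 24.0*I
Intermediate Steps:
u = -3 (u = -2 + (⅐)*(-7) = -2 - 1 = -3)
G(E) = 9 - E (G(E) = (4 - E) - (-4 - 1) = (4 - E) - 1*(-5) = (4 - E) + 5 = 9 - E)
√(u - 6)*G(1) - 9 = √(-3 - 6)*(9 - 1*1) - 9 = √(-9)*(9 - 1) - 9 = (3*I)*8 - 9 = 24*I - 9 = -9 + 24*I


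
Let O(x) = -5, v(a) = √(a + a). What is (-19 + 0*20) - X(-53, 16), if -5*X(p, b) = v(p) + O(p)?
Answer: -20 + I*√106/5 ≈ -20.0 + 2.0591*I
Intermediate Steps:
v(a) = √2*√a (v(a) = √(2*a) = √2*√a)
X(p, b) = 1 - √2*√p/5 (X(p, b) = -(√2*√p - 5)/5 = -(-5 + √2*√p)/5 = 1 - √2*√p/5)
(-19 + 0*20) - X(-53, 16) = (-19 + 0*20) - (1 - √2*√(-53)/5) = (-19 + 0) - (1 - √2*I*√53/5) = -19 - (1 - I*√106/5) = -19 + (-1 + I*√106/5) = -20 + I*√106/5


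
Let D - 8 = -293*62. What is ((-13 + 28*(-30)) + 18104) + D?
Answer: -907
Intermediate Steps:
D = -18158 (D = 8 - 293*62 = 8 - 18166 = -18158)
((-13 + 28*(-30)) + 18104) + D = ((-13 + 28*(-30)) + 18104) - 18158 = ((-13 - 840) + 18104) - 18158 = (-853 + 18104) - 18158 = 17251 - 18158 = -907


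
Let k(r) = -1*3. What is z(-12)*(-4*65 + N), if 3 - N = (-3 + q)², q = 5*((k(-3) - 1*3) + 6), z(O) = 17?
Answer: -4522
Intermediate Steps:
k(r) = -3
q = 0 (q = 5*((-3 - 1*3) + 6) = 5*((-3 - 3) + 6) = 5*(-6 + 6) = 5*0 = 0)
N = -6 (N = 3 - (-3 + 0)² = 3 - 1*(-3)² = 3 - 1*9 = 3 - 9 = -6)
z(-12)*(-4*65 + N) = 17*(-4*65 - 6) = 17*(-260 - 6) = 17*(-266) = -4522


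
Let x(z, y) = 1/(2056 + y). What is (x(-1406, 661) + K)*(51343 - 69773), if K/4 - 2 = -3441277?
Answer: 36277783398030/143 ≈ 2.5369e+11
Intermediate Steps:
K = -13765100 (K = 8 + 4*(-3441277) = 8 - 13765108 = -13765100)
(x(-1406, 661) + K)*(51343 - 69773) = (1/(2056 + 661) - 13765100)*(51343 - 69773) = (1/2717 - 13765100)*(-18430) = -37399776699/2717*(-18430) = 36277783398030/143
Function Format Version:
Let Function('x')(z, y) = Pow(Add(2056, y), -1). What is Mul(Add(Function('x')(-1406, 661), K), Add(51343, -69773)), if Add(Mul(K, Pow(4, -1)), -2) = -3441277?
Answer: Rational(36277783398030, 143) ≈ 2.5369e+11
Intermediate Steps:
K = -13765100 (K = Add(8, Mul(4, -3441277)) = Add(8, -13765108) = -13765100)
Mul(Add(Function('x')(-1406, 661), K), Add(51343, -69773)) = Mul(Add(Pow(Add(2056, 661), -1), -13765100), Add(51343, -69773)) = Mul(Add(Pow(2717, -1), -13765100), -18430) = Mul(Add(Rational(1, 2717), -13765100), -18430) = Mul(Rational(-37399776699, 2717), -18430) = Rational(36277783398030, 143)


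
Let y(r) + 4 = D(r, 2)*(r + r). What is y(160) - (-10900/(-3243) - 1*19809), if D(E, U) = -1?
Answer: 63178955/3243 ≈ 19482.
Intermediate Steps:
y(r) = -4 - 2*r (y(r) = -4 - (r + r) = -4 - 2*r)
y(160) - (-10900/(-3243) - 1*19809) = (-4 - 2*160) - (-10900/(-3243) - 1*19809) = (-4 - 320) - (-10900*(-1/3243) - 19809) = -324 - (10900/3243 - 19809) = -324 - 1*(-64229687/3243) = -324 + 64229687/3243 = 63178955/3243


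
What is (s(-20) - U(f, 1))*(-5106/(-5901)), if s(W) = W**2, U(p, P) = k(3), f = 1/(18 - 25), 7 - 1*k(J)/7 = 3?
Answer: 633144/1967 ≈ 321.88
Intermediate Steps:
k(J) = 28 (k(J) = 49 - 7*3 = 49 - 21 = 28)
f = -1/7 (f = 1/(-7) = -1/7 ≈ -0.14286)
U(p, P) = 28
(s(-20) - U(f, 1))*(-5106/(-5901)) = ((-20)**2 - 1*28)*(-5106/(-5901)) = (400 - 28)*(-5106*(-1/5901)) = 372*(1702/1967) = 633144/1967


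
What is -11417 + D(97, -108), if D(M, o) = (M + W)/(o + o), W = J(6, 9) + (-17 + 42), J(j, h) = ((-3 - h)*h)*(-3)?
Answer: -1233259/108 ≈ -11419.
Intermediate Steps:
J(j, h) = -3*h*(-3 - h) (J(j, h) = (h*(-3 - h))*(-3) = -3*h*(-3 - h))
W = 349 (W = 3*9*(3 + 9) + (-17 + 42) = 3*9*12 + 25 = 324 + 25 = 349)
D(M, o) = (349 + M)/(2*o) (D(M, o) = (M + 349)/(o + o) = (349 + M)/((2*o)) = (349 + M)*(1/(2*o)) = (349 + M)/(2*o))
-11417 + D(97, -108) = -11417 + (½)*(349 + 97)/(-108) = -11417 + (½)*(-1/108)*446 = -11417 - 223/108 = -1233259/108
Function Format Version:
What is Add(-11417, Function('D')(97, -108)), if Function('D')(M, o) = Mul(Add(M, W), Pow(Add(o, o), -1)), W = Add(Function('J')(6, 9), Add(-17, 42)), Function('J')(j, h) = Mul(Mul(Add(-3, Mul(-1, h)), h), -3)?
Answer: Rational(-1233259, 108) ≈ -11419.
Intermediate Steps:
Function('J')(j, h) = Mul(-3, h, Add(-3, Mul(-1, h))) (Function('J')(j, h) = Mul(Mul(h, Add(-3, Mul(-1, h))), -3) = Mul(-3, h, Add(-3, Mul(-1, h))))
W = 349 (W = Add(Mul(3, 9, Add(3, 9)), Add(-17, 42)) = Add(Mul(3, 9, 12), 25) = Add(324, 25) = 349)
Function('D')(M, o) = Mul(Rational(1, 2), Pow(o, -1), Add(349, M)) (Function('D')(M, o) = Mul(Add(M, 349), Pow(Add(o, o), -1)) = Mul(Add(349, M), Pow(Mul(2, o), -1)) = Mul(Add(349, M), Mul(Rational(1, 2), Pow(o, -1))) = Mul(Rational(1, 2), Pow(o, -1), Add(349, M)))
Add(-11417, Function('D')(97, -108)) = Add(-11417, Mul(Rational(1, 2), Pow(-108, -1), Add(349, 97))) = Add(-11417, Mul(Rational(1, 2), Rational(-1, 108), 446)) = Add(-11417, Rational(-223, 108)) = Rational(-1233259, 108)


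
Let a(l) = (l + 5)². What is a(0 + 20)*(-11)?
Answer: -6875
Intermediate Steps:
a(l) = (5 + l)²
a(0 + 20)*(-11) = (5 + (0 + 20))²*(-11) = (5 + 20)²*(-11) = 25²*(-11) = 625*(-11) = -6875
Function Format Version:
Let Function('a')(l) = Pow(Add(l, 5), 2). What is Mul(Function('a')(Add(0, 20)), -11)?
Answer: -6875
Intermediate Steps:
Function('a')(l) = Pow(Add(5, l), 2)
Mul(Function('a')(Add(0, 20)), -11) = Mul(Pow(Add(5, Add(0, 20)), 2), -11) = Mul(Pow(Add(5, 20), 2), -11) = Mul(Pow(25, 2), -11) = Mul(625, -11) = -6875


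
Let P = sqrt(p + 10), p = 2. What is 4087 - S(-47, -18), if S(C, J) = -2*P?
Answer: 4087 + 4*sqrt(3) ≈ 4093.9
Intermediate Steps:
P = 2*sqrt(3) (P = sqrt(2 + 10) = sqrt(12) = 2*sqrt(3) ≈ 3.4641)
S(C, J) = -4*sqrt(3)
4087 - S(-47, -18) = 4087 - (-4)*sqrt(3) = 4087 + 4*sqrt(3)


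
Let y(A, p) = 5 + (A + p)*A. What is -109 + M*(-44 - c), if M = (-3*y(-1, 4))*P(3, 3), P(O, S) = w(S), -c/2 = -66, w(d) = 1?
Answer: 947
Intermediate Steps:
c = 132 (c = -2*(-66) = 132)
P(O, S) = 1
y(A, p) = 5 + A*(A + p)
M = -6 (M = -3*(5 + (-1)² - 1*4)*1 = -3*(5 + 1 - 4)*1 = -3*2*1 = -6*1 = -6)
-109 + M*(-44 - c) = -109 - 6*(-44 - 1*132) = -109 - 6*(-44 - 132) = -109 - 6*(-176) = -109 + 1056 = 947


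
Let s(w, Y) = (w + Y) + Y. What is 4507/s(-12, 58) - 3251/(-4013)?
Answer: 18424695/417352 ≈ 44.147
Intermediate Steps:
s(w, Y) = w + 2*Y (s(w, Y) = (Y + w) + Y = w + 2*Y)
4507/s(-12, 58) - 3251/(-4013) = 4507/(-12 + 2*58) - 3251/(-4013) = 4507/(-12 + 116) - 3251*(-1/4013) = 4507/104 + 3251/4013 = 18424695/417352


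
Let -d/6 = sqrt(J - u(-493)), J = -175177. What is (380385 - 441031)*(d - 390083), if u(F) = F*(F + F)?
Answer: 23656973618 + 5458140*I*sqrt(2939) ≈ 2.3657e+10 + 2.959e+8*I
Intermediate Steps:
u(F) = 2*F**2 (u(F) = F*(2*F) = 2*F**2)
d = -90*I*sqrt(2939) (d = -6*sqrt(-175177 - 2*(-493)**2) = -6*sqrt(-175177 - 2*243049) = -6*sqrt(-175177 - 1*486098) = -6*sqrt(-175177 - 486098) = -90*I*sqrt(2939) ≈ -4879.1*I)
(380385 - 441031)*(d - 390083) = (380385 - 441031)*(-90*I*sqrt(2939) - 390083) = -60646*(-390083 - 90*I*sqrt(2939)) = 23656973618 + 5458140*I*sqrt(2939)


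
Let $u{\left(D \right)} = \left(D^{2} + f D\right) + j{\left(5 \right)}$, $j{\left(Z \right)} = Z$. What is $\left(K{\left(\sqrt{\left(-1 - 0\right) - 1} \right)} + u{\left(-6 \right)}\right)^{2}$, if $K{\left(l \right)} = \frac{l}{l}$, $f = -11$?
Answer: $11664$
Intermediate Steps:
$K{\left(l \right)} = 1$
$u{\left(D \right)} = 5 + D^{2} - 11 D$ ($u{\left(D \right)} = \left(D^{2} - 11 D\right) + 5 = 5 + D^{2} - 11 D$)
$\left(K{\left(\sqrt{\left(-1 - 0\right) - 1} \right)} + u{\left(-6 \right)}\right)^{2} = \left(1 + \left(5 + \left(-6\right)^{2} - -66\right)\right)^{2} = \left(1 + \left(5 + 36 + 66\right)\right)^{2} = \left(1 + 107\right)^{2} = 108^{2} = 11664$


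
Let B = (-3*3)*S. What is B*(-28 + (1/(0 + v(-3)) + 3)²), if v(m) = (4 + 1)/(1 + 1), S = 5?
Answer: 3699/5 ≈ 739.80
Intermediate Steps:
B = -45 (B = -3*3*5 = -9*5 = -45)
v(m) = 5/2
B*(-28 + (1/(0 + v(-3)) + 3)²) = -45*(-28 + (1/(0 + 5/2) + 3)²) = -45*(-28 + (1/(5/2) + 3)²) = -45*(-28 + (⅖ + 3)²) = -45*(-28 + (17/5)²) = -45*(-28 + 289/25) = -45*(-411/25) = 3699/5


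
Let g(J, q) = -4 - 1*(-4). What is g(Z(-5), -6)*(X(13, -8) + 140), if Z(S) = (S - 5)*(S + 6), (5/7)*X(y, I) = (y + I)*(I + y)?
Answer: 0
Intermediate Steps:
X(y, I) = 7*(I + y)**2/5 (X(y, I) = 7*((y + I)*(I + y))/5 = 7*((I + y)*(I + y))/5 = 7*(I + y)**2/5)
Z(S) = (-5 + S)*(6 + S)
g(J, q) = 0 (g(J, q) = -4 + 4 = 0)
g(Z(-5), -6)*(X(13, -8) + 140) = 0*(7*(-8 + 13)**2/5 + 140) = 0*((7/5)*5**2 + 140) = 0*((7/5)*25 + 140) = 0*(35 + 140) = 0*175 = 0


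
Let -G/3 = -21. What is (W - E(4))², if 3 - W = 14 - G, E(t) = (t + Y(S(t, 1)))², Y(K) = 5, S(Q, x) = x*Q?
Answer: 841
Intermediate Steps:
G = 63 (G = -3*(-21) = 63)
S(Q, x) = Q*x
E(t) = (5 + t)² (E(t) = (t + 5)² = (5 + t)²)
W = 52 (W = 3 - (14 - 1*63) = 3 - (14 - 63) = 3 - 1*(-49) = 3 + 49 = 52)
(W - E(4))² = (52 - (5 + 4)²)² = (52 - 1*9²)² = (52 - 1*81)² = (52 - 81)² = (-29)² = 841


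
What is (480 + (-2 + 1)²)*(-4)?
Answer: -1924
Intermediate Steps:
(480 + (-2 + 1)²)*(-4) = (480 + (-1)²)*(-4) = (480 + 1)*(-4) = 481*(-4) = -1924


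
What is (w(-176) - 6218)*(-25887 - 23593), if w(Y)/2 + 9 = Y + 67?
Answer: 319343920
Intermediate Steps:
w(Y) = 116 + 2*Y (w(Y) = -18 + 2*(Y + 67) = -18 + 2*(67 + Y) = -18 + (134 + 2*Y) = 116 + 2*Y)
(w(-176) - 6218)*(-25887 - 23593) = ((116 + 2*(-176)) - 6218)*(-25887 - 23593) = ((116 - 352) - 6218)*(-49480) = (-236 - 6218)*(-49480) = -6454*(-49480) = 319343920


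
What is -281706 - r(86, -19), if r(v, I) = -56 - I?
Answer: -281669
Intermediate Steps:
-281706 - r(86, -19) = -281706 - (-56 - 1*(-19)) = -281706 - (-56 + 19) = -281706 - 1*(-37) = -281706 + 37 = -281669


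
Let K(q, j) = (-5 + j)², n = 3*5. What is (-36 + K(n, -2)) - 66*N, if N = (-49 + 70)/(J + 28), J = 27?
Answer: -61/5 ≈ -12.200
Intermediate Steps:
n = 15
N = 21/55 (N = (-49 + 70)/(27 + 28) = 21/55 ≈ 0.38182)
(-36 + K(n, -2)) - 66*N = (-36 + (-5 - 2)²) - 66*21/55 = (-36 + (-7)²) - 126/5 = (-36 + 49) - 126/5 = 13 - 126/5 = -61/5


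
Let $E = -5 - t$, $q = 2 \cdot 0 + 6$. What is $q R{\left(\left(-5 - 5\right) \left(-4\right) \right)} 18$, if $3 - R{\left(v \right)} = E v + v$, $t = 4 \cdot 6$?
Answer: $121284$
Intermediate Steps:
$t = 24$
$q = 6$ ($q = 0 + 6 = 6$)
$E = -29$ ($E = -5 - 24 = -29$)
$R{\left(v \right)} = 3 + 28 v$ ($R{\left(v \right)} = 3 - \left(- 29 v + v\right) = 3 - - 28 v = 3 + 28 v$)
$q R{\left(\left(-5 - 5\right) \left(-4\right) \right)} 18 = 6 \left(3 + 28 \left(-5 - 5\right) \left(-4\right)\right) 18 = 6 \left(3 + 28 \left(\left(-10\right) \left(-4\right)\right)\right) 18 = 6 \left(3 + 28 \cdot 40\right) 18 = 6 \left(3 + 1120\right) 18 = 6 \cdot 1123 \cdot 18 = 6738 \cdot 18 = 121284$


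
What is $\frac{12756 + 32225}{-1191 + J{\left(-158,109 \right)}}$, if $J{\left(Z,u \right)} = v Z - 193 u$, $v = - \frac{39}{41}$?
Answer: $- \frac{1844221}{905186} \approx -2.0374$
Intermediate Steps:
$v = - \frac{39}{41}$ ($v = \left(-39\right) \frac{1}{41} = - \frac{39}{41} \approx -0.95122$)
$J{\left(Z,u \right)} = - 193 u - \frac{39 Z}{41}$ ($J{\left(Z,u \right)} = - \frac{39 Z}{41} - 193 u = - 193 u - \frac{39 Z}{41}$)
$\frac{12756 + 32225}{-1191 + J{\left(-158,109 \right)}} = \frac{12756 + 32225}{-1191 - \frac{856355}{41}} = \frac{44981}{-1191 + \left(-21037 + \frac{6162}{41}\right)} = \frac{44981}{-1191 - \frac{856355}{41}} = \frac{44981}{- \frac{905186}{41}} = 44981 \left(- \frac{41}{905186}\right) = - \frac{1844221}{905186}$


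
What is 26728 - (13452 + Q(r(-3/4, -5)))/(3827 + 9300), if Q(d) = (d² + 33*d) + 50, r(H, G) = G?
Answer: 350845094/13127 ≈ 26727.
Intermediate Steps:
Q(d) = 50 + d² + 33*d
26728 - (13452 + Q(r(-3/4, -5)))/(3827 + 9300) = 26728 - (13452 + (50 + (-5)² + 33*(-5)))/(3827 + 9300) = 26728 - (13452 + (50 + 25 - 165))/13127 = 26728 - (13452 - 90)/13127 = 26728 - 13362/13127 = 350845094/13127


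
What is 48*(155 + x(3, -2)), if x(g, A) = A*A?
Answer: 7632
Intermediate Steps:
x(g, A) = A²
48*(155 + x(3, -2)) = 48*(155 + (-2)²) = 48*(155 + 4) = 48*159 = 7632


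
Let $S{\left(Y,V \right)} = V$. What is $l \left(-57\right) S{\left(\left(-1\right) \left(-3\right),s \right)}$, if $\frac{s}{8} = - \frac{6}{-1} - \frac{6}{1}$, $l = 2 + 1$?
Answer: $0$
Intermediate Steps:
$l = 3$
$s = 0$ ($s = 8 \left(- \frac{6}{-1} - \frac{6}{1}\right) = 8 \left(\left(-6\right) \left(-1\right) - 6\right) = 8 \left(6 - 6\right) = 8 \cdot 0 = 0$)
$l \left(-57\right) S{\left(\left(-1\right) \left(-3\right),s \right)} = 3 \left(-57\right) 0 = \left(-171\right) 0 = 0$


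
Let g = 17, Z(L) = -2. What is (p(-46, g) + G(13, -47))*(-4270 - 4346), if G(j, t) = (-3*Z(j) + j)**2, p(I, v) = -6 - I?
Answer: -3455016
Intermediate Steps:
G(j, t) = (6 + j)**2 (G(j, t) = (-3*(-2) + j)**2 = (6 + j)**2)
(p(-46, g) + G(13, -47))*(-4270 - 4346) = ((-6 - 1*(-46)) + (6 + 13)**2)*(-4270 - 4346) = ((-6 + 46) + 19**2)*(-8616) = (40 + 361)*(-8616) = 401*(-8616) = -3455016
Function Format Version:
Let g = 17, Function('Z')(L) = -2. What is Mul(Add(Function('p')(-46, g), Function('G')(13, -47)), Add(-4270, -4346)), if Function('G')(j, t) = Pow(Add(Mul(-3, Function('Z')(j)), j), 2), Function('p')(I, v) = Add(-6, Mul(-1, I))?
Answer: -3455016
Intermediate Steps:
Function('G')(j, t) = Pow(Add(6, j), 2) (Function('G')(j, t) = Pow(Add(Mul(-3, -2), j), 2) = Pow(Add(6, j), 2))
Mul(Add(Function('p')(-46, g), Function('G')(13, -47)), Add(-4270, -4346)) = Mul(Add(Add(-6, Mul(-1, -46)), Pow(Add(6, 13), 2)), Add(-4270, -4346)) = Mul(Add(Add(-6, 46), Pow(19, 2)), -8616) = Mul(Add(40, 361), -8616) = Mul(401, -8616) = -3455016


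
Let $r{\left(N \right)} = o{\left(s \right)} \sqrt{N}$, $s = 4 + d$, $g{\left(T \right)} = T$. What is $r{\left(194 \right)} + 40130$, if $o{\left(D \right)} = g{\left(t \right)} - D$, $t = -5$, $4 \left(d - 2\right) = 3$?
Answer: $40130 - \frac{47 \sqrt{194}}{4} \approx 39966.0$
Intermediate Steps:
$d = \frac{11}{4}$ ($d = 2 + \frac{1}{4} \cdot 3 = 2 + \frac{3}{4} = \frac{11}{4} \approx 2.75$)
$s = \frac{27}{4}$ ($s = 4 + \frac{11}{4} = \frac{27}{4} \approx 6.75$)
$o{\left(D \right)} = -5 - D$
$r{\left(N \right)} = - \frac{47 \sqrt{N}}{4}$ ($r{\left(N \right)} = \left(-5 - \frac{27}{4}\right) \sqrt{N} = - \frac{47 \sqrt{N}}{4}$)
$r{\left(194 \right)} + 40130 = - \frac{47 \sqrt{194}}{4} + 40130 = 40130 - \frac{47 \sqrt{194}}{4}$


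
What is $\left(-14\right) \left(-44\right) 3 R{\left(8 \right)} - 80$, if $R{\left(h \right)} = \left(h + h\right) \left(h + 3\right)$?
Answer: $325168$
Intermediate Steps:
$R{\left(h \right)} = 2 h \left(3 + h\right)$
$\left(-14\right) \left(-44\right) 3 R{\left(8 \right)} - 80 = \left(-14\right) \left(-44\right) 3 \cdot 2 \cdot 8 \left(3 + 8\right) - 80 = 616 \cdot 3 \cdot 2 \cdot 8 \cdot 11 - 80 = 616 \cdot 3 \cdot 176 - 80 = 616 \cdot 528 - 80 = 325248 - 80 = 325168$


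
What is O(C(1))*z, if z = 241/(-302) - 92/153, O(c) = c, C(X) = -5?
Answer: 323285/46206 ≈ 6.9966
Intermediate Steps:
z = -64657/46206 (z = 241*(-1/302) - 92*1/153 = -241/302 - 92/153 = -64657/46206 ≈ -1.3993)
O(C(1))*z = -5*(-64657/46206) = 323285/46206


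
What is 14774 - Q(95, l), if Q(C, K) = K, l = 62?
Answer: 14712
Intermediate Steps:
14774 - Q(95, l) = 14774 - 1*62 = 14774 - 62 = 14712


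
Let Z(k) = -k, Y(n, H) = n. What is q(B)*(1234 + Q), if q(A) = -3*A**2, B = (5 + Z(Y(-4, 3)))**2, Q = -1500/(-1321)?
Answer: -32115058362/1321 ≈ -2.4311e+7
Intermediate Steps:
Q = 1500/1321 (Q = -1500*(-1/1321) = 1500/1321 ≈ 1.1355)
B = 81 (B = (5 - 1*(-4))**2 = (5 + 4)**2 = 9**2 = 81)
q(B)*(1234 + Q) = (-3*81**2)*(1234 + 1500/1321) = -3*6561*(1631614/1321) = -19683*1631614/1321 = -32115058362/1321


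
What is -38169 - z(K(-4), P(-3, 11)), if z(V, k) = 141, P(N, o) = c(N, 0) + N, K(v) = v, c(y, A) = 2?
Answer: -38310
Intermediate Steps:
P(N, o) = 2 + N
-38169 - z(K(-4), P(-3, 11)) = -38169 - 1*141 = -38169 - 141 = -38310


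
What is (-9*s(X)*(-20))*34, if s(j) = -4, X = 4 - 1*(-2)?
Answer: -24480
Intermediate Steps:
X = 6 (X = 4 + 2 = 6)
(-9*s(X)*(-20))*34 = (-9*(-4)*(-20))*34 = (36*(-20))*34 = -720*34 = -24480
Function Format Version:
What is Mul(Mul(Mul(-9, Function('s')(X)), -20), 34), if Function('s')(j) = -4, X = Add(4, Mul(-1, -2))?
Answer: -24480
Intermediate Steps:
X = 6 (X = Add(4, 2) = 6)
Mul(Mul(Mul(-9, Function('s')(X)), -20), 34) = Mul(Mul(Mul(-9, -4), -20), 34) = Mul(Mul(36, -20), 34) = Mul(-720, 34) = -24480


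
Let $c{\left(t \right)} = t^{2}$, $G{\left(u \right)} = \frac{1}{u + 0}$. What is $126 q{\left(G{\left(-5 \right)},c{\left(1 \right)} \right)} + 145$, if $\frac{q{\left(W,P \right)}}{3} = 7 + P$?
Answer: $3169$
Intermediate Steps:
$G{\left(u \right)} = \frac{1}{u}$
$q{\left(W,P \right)} = 21 + 3 P$ ($q{\left(W,P \right)} = 3 \left(7 + P\right) = 21 + 3 P$)
$126 q{\left(G{\left(-5 \right)},c{\left(1 \right)} \right)} + 145 = 126 \left(21 + 3 \cdot 1^{2}\right) + 145 = 126 \left(21 + 3 \cdot 1\right) + 145 = 126 \left(21 + 3\right) + 145 = 126 \cdot 24 + 145 = 3024 + 145 = 3169$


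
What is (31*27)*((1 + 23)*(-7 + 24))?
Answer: 341496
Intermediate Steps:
(31*27)*((1 + 23)*(-7 + 24)) = 837*(24*17) = 837*408 = 341496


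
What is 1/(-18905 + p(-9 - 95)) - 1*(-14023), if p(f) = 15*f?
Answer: 286980694/20465 ≈ 14023.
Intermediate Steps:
1/(-18905 + p(-9 - 95)) - 1*(-14023) = 1/(-18905 + 15*(-9 - 95)) - 1*(-14023) = 1/(-18905 + 15*(-104)) + 14023 = 1/(-18905 - 1560) + 14023 = 1/(-20465) + 14023 = -1/20465 + 14023 = 286980694/20465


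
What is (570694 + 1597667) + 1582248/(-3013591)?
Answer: 6534551612103/3013591 ≈ 2.1684e+6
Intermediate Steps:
(570694 + 1597667) + 1582248/(-3013591) = 2168361 + 1582248*(-1/3013591) = 2168361 - 1582248/3013591 = 6534551612103/3013591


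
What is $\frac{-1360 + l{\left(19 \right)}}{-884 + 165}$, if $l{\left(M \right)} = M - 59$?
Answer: $\frac{1400}{719} \approx 1.9471$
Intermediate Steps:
$l{\left(M \right)} = -59 + M$
$\frac{-1360 + l{\left(19 \right)}}{-884 + 165} = \frac{-1360 + \left(-59 + 19\right)}{-884 + 165} = \frac{-1360 - 40}{-719} = \left(-1400\right) \left(- \frac{1}{719}\right) = \frac{1400}{719}$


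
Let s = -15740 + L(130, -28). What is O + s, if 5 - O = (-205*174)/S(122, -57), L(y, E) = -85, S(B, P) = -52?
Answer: -429155/26 ≈ -16506.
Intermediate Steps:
s = -15825 (s = -15740 - 85 = -15825)
O = -17705/26 (O = 5 - (-205*174)/(-52) = 5 - (-35670)*(-1)/52 = 5 - 1*17835/26 = 5 - 17835/26 = -17705/26 ≈ -680.96)
O + s = -17705/26 - 15825 = -429155/26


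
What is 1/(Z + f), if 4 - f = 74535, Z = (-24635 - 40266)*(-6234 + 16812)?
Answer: -1/686597309 ≈ -1.4565e-9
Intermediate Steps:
Z = -686522778 (Z = -64901*10578 = -686522778)
f = -74531 (f = 4 - 1*74535 = 4 - 74535 = -74531)
1/(Z + f) = 1/(-686522778 - 74531) = 1/(-686597309) = -1/686597309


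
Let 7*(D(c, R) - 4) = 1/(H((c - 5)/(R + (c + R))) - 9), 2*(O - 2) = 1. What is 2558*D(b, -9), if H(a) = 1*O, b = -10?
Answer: 925996/91 ≈ 10176.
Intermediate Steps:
O = 5/2 (O = 2 + (½)*1 = 2 + ½ = 5/2 ≈ 2.5000)
H(a) = 5/2 (H(a) = 1*(5/2) = 5/2)
D(c, R) = 362/91 (D(c, R) = 4 + 1/(7*(5/2 - 9)) = 4 + 1/(7*(-13/2)) = 4 + (⅐)*(-2/13) = 4 - 2/91 = 362/91)
2558*D(b, -9) = 2558*(362/91) = 925996/91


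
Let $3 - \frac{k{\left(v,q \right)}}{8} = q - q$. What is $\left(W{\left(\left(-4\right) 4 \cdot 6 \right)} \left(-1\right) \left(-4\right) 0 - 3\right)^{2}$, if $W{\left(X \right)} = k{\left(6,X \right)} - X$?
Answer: $9$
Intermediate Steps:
$k{\left(v,q \right)} = 24$ ($k{\left(v,q \right)} = 24 - 8 \left(q - q\right) = 24 - 0 = 24 + 0 = 24$)
$W{\left(X \right)} = 24 - X$
$\left(W{\left(\left(-4\right) 4 \cdot 6 \right)} \left(-1\right) \left(-4\right) 0 - 3\right)^{2} = \left(\left(24 - \left(-4\right) 4 \cdot 6\right) \left(-1\right) \left(-4\right) 0 - 3\right)^{2} = \left(\left(24 - \left(-16\right) 6\right) \left(-1\right) \left(-4\right) 0 - 3\right)^{2} = \left(\left(24 - -96\right) \left(-1\right) \left(-4\right) 0 - 3\right)^{2} = \left(\left(24 + 96\right) \left(-1\right) \left(-4\right) 0 - 3\right)^{2} = \left(120 \left(-1\right) \left(-4\right) 0 - 3\right)^{2} = \left(\left(-120\right) \left(-4\right) 0 - 3\right)^{2} = \left(480 \cdot 0 - 3\right)^{2} = \left(0 - 3\right)^{2} = \left(-3\right)^{2} = 9$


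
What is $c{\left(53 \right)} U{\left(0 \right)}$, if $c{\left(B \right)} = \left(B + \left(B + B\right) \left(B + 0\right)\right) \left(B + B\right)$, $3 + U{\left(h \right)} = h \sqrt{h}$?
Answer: $-1803378$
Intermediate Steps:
$U{\left(h \right)} = -3 + h^{\frac{3}{2}}$ ($U{\left(h \right)} = -3 + h \sqrt{h} = -3 + h^{\frac{3}{2}}$)
$c{\left(B \right)} = 2 B \left(B + 2 B^{2}\right)$ ($c{\left(B \right)} = \left(B + 2 B B\right) 2 B = \left(B + 2 B^{2}\right) 2 B = 2 B \left(B + 2 B^{2}\right)$)
$c{\left(53 \right)} U{\left(0 \right)} = 53^{2} \left(2 + 4 \cdot 53\right) \left(-3 + 0^{\frac{3}{2}}\right) = 2809 \left(2 + 212\right) \left(-3 + 0\right) = 2809 \cdot 214 \left(-3\right) = 601126 \left(-3\right) = -1803378$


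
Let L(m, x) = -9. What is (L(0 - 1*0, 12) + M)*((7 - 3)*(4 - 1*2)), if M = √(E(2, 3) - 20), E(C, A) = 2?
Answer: -72 + 24*I*√2 ≈ -72.0 + 33.941*I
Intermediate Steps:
M = 3*I*√2 (M = √(2 - 20) = √(-18) = 3*I*√2 ≈ 4.2426*I)
(L(0 - 1*0, 12) + M)*((7 - 3)*(4 - 1*2)) = (-9 + 3*I*√2)*((7 - 3)*(4 - 1*2)) = (-9 + 3*I*√2)*(4*(4 - 2)) = (-9 + 3*I*√2)*(4*2) = (-9 + 3*I*√2)*8 = -72 + 24*I*√2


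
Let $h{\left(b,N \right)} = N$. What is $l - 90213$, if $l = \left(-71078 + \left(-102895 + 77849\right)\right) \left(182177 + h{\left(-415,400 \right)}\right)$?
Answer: $-17550121761$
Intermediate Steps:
$l = -17550031548$ ($l = \left(-71078 + \left(-102895 + 77849\right)\right) \left(182177 + 400\right) = \left(-71078 - 25046\right) 182577 = \left(-96124\right) 182577 = -17550031548$)
$l - 90213 = -17550031548 - 90213 = -17550121761$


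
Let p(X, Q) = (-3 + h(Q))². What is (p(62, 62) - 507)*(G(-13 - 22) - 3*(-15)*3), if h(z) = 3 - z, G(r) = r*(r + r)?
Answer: 8626145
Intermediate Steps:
G(r) = 2*r² (G(r) = r*(2*r) = 2*r²)
p(X, Q) = Q² (p(X, Q) = (-3 + (3 - Q))² = (-Q)² = Q²)
(p(62, 62) - 507)*(G(-13 - 22) - 3*(-15)*3) = (62² - 507)*(2*(-13 - 22)² - 3*(-15)*3) = (3844 - 507)*(2*(-35)² + 45*3) = 3337*(2*1225 + 135) = 3337*(2450 + 135) = 3337*2585 = 8626145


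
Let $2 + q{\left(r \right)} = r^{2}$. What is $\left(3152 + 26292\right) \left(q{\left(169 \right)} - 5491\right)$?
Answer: $679214192$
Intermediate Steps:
$q{\left(r \right)} = -2 + r^{2}$
$\left(3152 + 26292\right) \left(q{\left(169 \right)} - 5491\right) = \left(3152 + 26292\right) \left(\left(-2 + 169^{2}\right) - 5491\right) = 29444 \left(\left(-2 + 28561\right) - 5491\right) = 29444 \left(28559 - 5491\right) = 29444 \cdot 23068 = 679214192$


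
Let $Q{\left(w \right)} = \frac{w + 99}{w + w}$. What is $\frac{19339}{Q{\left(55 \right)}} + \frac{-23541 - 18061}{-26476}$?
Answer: $\frac{1280194017}{92666} \approx 13815.0$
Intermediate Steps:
$Q{\left(w \right)} = \frac{99 + w}{2 w}$
$\frac{19339}{Q{\left(55 \right)}} + \frac{-23541 - 18061}{-26476} = \frac{19339}{\frac{1}{2} \cdot \frac{1}{55} \left(99 + 55\right)} + \frac{-23541 - 18061}{-26476} = \frac{19339}{\frac{1}{2} \cdot \frac{1}{55} \cdot 154} + \left(-23541 - 18061\right) \left(- \frac{1}{26476}\right) = \frac{19339}{\frac{7}{5}} - - \frac{20801}{13238} = 19339 \cdot \frac{5}{7} + \frac{20801}{13238} = \frac{96695}{7} + \frac{20801}{13238} = \frac{1280194017}{92666}$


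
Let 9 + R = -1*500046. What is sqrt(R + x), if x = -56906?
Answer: I*sqrt(556961) ≈ 746.3*I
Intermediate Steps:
R = -500055 (R = -9 - 1*500046 = -9 - 500046 = -500055)
sqrt(R + x) = sqrt(-500055 - 56906) = sqrt(-556961) = I*sqrt(556961)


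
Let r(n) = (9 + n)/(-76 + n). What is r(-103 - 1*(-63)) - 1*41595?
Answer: -4824989/116 ≈ -41595.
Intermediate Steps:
r(n) = (9 + n)/(-76 + n)
r(-103 - 1*(-63)) - 1*41595 = (9 + (-103 - 1*(-63)))/(-76 + (-103 - 1*(-63))) - 1*41595 = (9 + (-103 + 63))/(-76 + (-103 + 63)) - 41595 = (9 - 40)/(-76 - 40) - 41595 = -31/(-116) - 41595 = -1/116*(-31) - 41595 = 31/116 - 41595 = -4824989/116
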